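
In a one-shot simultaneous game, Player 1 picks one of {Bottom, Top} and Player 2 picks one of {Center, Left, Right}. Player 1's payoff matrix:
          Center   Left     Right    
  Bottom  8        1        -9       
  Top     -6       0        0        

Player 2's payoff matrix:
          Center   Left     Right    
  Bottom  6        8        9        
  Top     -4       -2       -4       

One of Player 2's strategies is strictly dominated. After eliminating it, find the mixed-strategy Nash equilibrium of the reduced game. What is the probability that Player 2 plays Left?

q = 9/10

Player 2's strategy Center is strictly dominated by Left: 8 > 6 and -2 > -4. Eliminate Center.
For Player 1 to be willing to mix, Player 1 must be indifferent between Bottom and Top, which pins down Player 2's mix.
  Player 1's payoff to Bottom: q·1 + (1−q)·(-9) = 10q - 9
  Player 1's payoff to Top: q·0 + (1−q)·0 = 0
  10q - 9 = 0  ⇒  10q = 9  ⇒  q = 9/10.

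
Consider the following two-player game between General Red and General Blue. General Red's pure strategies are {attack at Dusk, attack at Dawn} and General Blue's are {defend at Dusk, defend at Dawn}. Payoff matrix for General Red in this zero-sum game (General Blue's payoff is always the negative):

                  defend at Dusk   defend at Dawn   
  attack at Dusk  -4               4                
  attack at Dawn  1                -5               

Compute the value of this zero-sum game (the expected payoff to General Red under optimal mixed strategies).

General Blue's mix must leave General Red indifferent between attack at Dusk and attack at Dawn.
  General Red's payoff to attack at Dusk: q·(-4) + (1−q)·4 = -8q + 4
  General Red's payoff to attack at Dawn: q·1 + (1−q)·(-5) = 6q - 5
  -8q + 4 = 6q - 5  ⇒  -14q = -9  ⇒  q = 9/14.
The value is General Red's expected payoff against this mix (using attack at Dusk): (9/14)·(-4) + (5/14)·4 = -8/7.

v = -8/7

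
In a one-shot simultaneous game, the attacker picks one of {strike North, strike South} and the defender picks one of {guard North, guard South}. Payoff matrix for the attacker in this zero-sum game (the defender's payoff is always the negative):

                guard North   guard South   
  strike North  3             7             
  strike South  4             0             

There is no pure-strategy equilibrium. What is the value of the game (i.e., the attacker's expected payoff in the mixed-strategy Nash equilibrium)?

v = 7/2

The attacker's indifference between strike North and strike South determines the defender's mixing probability q:
  the attacker's payoff to strike North: q·3 + (1−q)·7 = -4q + 7
  the attacker's payoff to strike South: q·4 + (1−q)·0 = 4q
  -4q + 7 = 4q  ⇒  -8q = -7  ⇒  q = 7/8.
The value is the attacker's expected payoff against this mix (using strike North): (7/8)·3 + (1/8)·7 = 7/2.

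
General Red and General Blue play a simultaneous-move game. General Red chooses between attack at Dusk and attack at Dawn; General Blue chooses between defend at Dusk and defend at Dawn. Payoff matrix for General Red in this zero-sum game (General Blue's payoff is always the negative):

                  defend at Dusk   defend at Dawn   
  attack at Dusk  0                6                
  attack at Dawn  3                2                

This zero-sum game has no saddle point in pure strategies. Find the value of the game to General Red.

General Blue's mix must leave General Red indifferent between attack at Dusk and attack at Dawn.
  General Red's payoff to attack at Dusk: q·0 + (1−q)·6 = -6q + 6
  General Red's payoff to attack at Dawn: q·3 + (1−q)·2 = q + 2
  -6q + 6 = q + 2  ⇒  -7q = -4  ⇒  q = 4/7.
The value is General Red's expected payoff against this mix (using attack at Dusk): (4/7)·0 + (3/7)·6 = 18/7.

v = 18/7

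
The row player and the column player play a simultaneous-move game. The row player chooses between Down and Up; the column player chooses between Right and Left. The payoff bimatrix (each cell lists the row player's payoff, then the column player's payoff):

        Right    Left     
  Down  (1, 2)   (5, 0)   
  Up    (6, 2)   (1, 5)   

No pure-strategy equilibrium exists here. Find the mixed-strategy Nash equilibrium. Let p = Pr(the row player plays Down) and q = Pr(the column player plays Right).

p = 3/5, q = 4/9

The column player's indifference between Right and Left determines the row player's mixing probability p:
  the column player's payoff to Right: p·2 + (1−p)·2 = 2
  the column player's payoff to Left: p·0 + (1−p)·5 = -5p + 5
  2 = -5p + 5  ⇒  5p = 3  ⇒  p = 3/5.
The row player's indifference between Down and Up determines the column player's mixing probability q:
  the row player's payoff from Down: q·1 + (1−q)·5 = -4q + 5
  the row player's payoff from Up: q·6 + (1−q)·1 = 5q + 1
  -4q + 5 = 5q + 1  ⇒  -9q = -4  ⇒  q = 4/9.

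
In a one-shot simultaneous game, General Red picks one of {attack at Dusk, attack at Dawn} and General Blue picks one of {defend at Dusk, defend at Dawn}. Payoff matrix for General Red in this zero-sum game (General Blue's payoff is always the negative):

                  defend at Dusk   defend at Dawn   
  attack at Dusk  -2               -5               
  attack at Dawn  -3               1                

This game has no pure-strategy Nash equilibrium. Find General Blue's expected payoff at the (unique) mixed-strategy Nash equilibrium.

General Red's mix must leave General Blue indifferent between defend at Dusk and defend at Dawn.
  General Blue's payoff from defend at Dusk: p·2 + (1−p)·3 = -p + 3
  General Blue's payoff from defend at Dawn: p·5 + (1−p)·(-1) = 6p - 1
  -p + 3 = 6p - 1  ⇒  -7p = -4  ⇒  p = 4/7.
At equilibrium General Blue is indifferent across columns, so General Blue's payoff equals the payoff from defend at Dusk: (4/7)·2 + (3/7)·3 = 17/7.

17/7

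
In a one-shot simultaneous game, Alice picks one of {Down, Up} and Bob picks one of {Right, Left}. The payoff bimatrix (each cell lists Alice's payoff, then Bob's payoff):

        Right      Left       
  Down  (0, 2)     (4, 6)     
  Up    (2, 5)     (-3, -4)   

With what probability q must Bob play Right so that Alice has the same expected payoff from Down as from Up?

q = 7/9

For Alice to be willing to mix, Alice must be indifferent between Down and Up, which pins down Bob's mix.
  Alice's payoff to Down: q·0 + (1−q)·4 = -4q + 4
  Alice's payoff to Up: q·2 + (1−q)·(-3) = 5q - 3
  -4q + 4 = 5q - 3  ⇒  -9q = -7  ⇒  q = 7/9.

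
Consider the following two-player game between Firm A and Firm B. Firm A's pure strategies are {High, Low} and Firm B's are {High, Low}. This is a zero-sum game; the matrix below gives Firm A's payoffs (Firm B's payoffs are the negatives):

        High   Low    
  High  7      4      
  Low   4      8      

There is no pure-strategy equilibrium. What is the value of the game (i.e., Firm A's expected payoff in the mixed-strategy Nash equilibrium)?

Firm A's indifference between High and Low determines Firm B's mixing probability q:
  Firm A's payoff to High: q·7 + (1−q)·4 = 3q + 4
  Firm A's payoff to Low: q·4 + (1−q)·8 = -4q + 8
  3q + 4 = -4q + 8  ⇒  7q = 4  ⇒  q = 4/7.
The value is Firm A's expected payoff against this mix (using High): (4/7)·7 + (3/7)·4 = 40/7.

v = 40/7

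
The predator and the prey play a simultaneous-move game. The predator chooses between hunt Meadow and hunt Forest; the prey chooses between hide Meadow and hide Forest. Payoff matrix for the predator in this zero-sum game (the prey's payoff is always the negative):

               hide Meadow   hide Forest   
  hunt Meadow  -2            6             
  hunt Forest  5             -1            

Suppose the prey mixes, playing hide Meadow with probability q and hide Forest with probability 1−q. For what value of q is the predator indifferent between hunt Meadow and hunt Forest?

For the predator to be willing to mix, the predator must be indifferent between hunt Meadow and hunt Forest, which pins down the prey's mix.
  the predator's expected payoff from hunt Meadow: q·(-2) + (1−q)·6 = -8q + 6
  the predator's expected payoff from hunt Forest: q·5 + (1−q)·(-1) = 6q - 1
  -8q + 6 = 6q - 1  ⇒  -14q = -7  ⇒  q = 1/2.

q = 1/2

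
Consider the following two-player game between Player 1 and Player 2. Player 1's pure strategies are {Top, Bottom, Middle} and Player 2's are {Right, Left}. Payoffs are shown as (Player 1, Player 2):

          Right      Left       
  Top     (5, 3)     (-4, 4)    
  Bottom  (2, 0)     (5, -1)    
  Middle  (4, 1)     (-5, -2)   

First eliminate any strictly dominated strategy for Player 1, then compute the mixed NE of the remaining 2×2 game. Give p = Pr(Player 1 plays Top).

Player 1's strategy Middle is strictly dominated by Top: 5 > 4 and -4 > -5. Eliminate Middle.
Player 1's mix must leave Player 2 indifferent between Right and Left.
  Player 2's payoff to Right: p·3 + (1−p)·0 = 3p
  Player 2's payoff to Left: p·4 + (1−p)·(-1) = 5p - 1
  3p = 5p - 1  ⇒  -2p = -1  ⇒  p = 1/2.

p = 1/2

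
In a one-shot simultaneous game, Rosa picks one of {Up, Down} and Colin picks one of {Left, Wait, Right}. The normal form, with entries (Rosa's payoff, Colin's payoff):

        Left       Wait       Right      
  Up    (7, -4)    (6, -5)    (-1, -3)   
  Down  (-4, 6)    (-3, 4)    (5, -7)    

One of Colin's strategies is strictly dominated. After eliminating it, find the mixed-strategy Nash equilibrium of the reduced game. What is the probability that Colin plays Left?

Colin's strategy Wait is strictly dominated by Left: -4 > -5 and 6 > 4. Eliminate Wait.
In a mixed equilibrium Rosa is indifferent between Up and Down; this condition fixes q.
  Rosa's payoff from Up: q·7 + (1−q)·(-1) = 8q - 1
  Rosa's payoff from Down: q·(-4) + (1−q)·5 = -9q + 5
  8q - 1 = -9q + 5  ⇒  17q = 6  ⇒  q = 6/17.

q = 6/17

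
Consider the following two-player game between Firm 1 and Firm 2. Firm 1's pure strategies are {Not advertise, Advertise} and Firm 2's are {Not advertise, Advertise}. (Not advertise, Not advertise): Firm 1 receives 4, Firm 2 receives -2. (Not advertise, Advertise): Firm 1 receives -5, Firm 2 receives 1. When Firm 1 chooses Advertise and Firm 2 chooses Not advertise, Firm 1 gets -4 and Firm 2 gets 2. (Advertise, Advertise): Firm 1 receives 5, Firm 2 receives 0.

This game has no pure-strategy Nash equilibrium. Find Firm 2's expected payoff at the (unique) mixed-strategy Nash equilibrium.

2/5

Set Firm 2's expected payoff from Not advertise equal to that from Advertise:
  Firm 2's payoff from Not advertise: p·(-2) + (1−p)·2 = -4p + 2
  Firm 2's payoff from Advertise: p·1 + (1−p)·0 = p
  -4p + 2 = p  ⇒  -5p = -2  ⇒  p = 2/5.
At equilibrium Firm 2 is indifferent across columns, so Firm 2's payoff equals the payoff from Not advertise: (2/5)·(-2) + (3/5)·2 = 2/5.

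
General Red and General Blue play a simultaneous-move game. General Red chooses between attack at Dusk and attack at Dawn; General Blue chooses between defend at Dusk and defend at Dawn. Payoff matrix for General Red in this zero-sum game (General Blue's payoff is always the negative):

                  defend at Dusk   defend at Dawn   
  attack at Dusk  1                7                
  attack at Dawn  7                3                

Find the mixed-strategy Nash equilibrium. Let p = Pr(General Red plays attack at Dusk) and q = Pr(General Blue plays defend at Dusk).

p = 2/5, q = 2/5

Set General Blue's expected payoff from defend at Dusk equal to that from defend at Dawn:
  General Blue's expected payoff from defend at Dusk: p·(-1) + (1−p)·(-7) = 6p - 7
  General Blue's expected payoff from defend at Dawn: p·(-7) + (1−p)·(-3) = -4p - 3
  6p - 7 = -4p - 3  ⇒  10p = 4  ⇒  p = 2/5.
General Blue's mix must leave General Red indifferent between attack at Dusk and attack at Dawn.
  General Red's expected payoff from attack at Dusk: q·1 + (1−q)·7 = -6q + 7
  General Red's expected payoff from attack at Dawn: q·7 + (1−q)·3 = 4q + 3
  -6q + 7 = 4q + 3  ⇒  -10q = -4  ⇒  q = 2/5.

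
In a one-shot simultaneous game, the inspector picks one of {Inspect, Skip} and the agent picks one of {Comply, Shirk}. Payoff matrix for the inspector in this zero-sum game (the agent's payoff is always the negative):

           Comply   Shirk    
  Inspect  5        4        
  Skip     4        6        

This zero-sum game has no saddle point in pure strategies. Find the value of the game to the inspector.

v = 14/3

In a mixed equilibrium the inspector is indifferent between Inspect and Skip; this condition fixes q.
  the inspector's payoff to Inspect: q·5 + (1−q)·4 = q + 4
  the inspector's payoff to Skip: q·4 + (1−q)·6 = -2q + 6
  q + 4 = -2q + 6  ⇒  3q = 2  ⇒  q = 2/3.
The value is the inspector's expected payoff against this mix (using Inspect): (2/3)·5 + (1/3)·4 = 14/3.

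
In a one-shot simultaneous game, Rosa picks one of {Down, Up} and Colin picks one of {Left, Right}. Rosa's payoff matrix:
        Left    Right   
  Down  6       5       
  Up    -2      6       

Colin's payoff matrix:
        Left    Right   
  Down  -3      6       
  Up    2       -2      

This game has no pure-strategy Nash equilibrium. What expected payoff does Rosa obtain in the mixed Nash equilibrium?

46/9

In a mixed equilibrium Rosa is indifferent between Down and Up; this condition fixes q.
  Rosa's payoff to Down: q·6 + (1−q)·5 = q + 5
  Rosa's payoff to Up: q·(-2) + (1−q)·6 = -8q + 6
  q + 5 = -8q + 6  ⇒  9q = 1  ⇒  q = 1/9.
At equilibrium Rosa is indifferent across rows, so Rosa's payoff equals the payoff from Down: (1/9)·6 + (8/9)·5 = 46/9.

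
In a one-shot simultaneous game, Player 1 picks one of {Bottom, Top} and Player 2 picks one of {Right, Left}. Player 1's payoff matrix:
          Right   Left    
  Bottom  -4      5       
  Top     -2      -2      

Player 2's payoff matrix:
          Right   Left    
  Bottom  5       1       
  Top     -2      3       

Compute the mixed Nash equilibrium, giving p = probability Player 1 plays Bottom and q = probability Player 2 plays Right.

For Player 2 to be willing to mix, Player 2 must be indifferent between Right and Left, which pins down Player 1's mix.
  Player 2's payoff from Right: p·5 + (1−p)·(-2) = 7p - 2
  Player 2's payoff from Left: p·1 + (1−p)·3 = -2p + 3
  7p - 2 = -2p + 3  ⇒  9p = 5  ⇒  p = 5/9.
Set Player 1's expected payoff from Bottom equal to that from Top:
  Player 1's payoff to Bottom: q·(-4) + (1−q)·5 = -9q + 5
  Player 1's payoff to Top: q·(-2) + (1−q)·(-2) = -2
  -9q + 5 = -2  ⇒  -9q = -7  ⇒  q = 7/9.

p = 5/9, q = 7/9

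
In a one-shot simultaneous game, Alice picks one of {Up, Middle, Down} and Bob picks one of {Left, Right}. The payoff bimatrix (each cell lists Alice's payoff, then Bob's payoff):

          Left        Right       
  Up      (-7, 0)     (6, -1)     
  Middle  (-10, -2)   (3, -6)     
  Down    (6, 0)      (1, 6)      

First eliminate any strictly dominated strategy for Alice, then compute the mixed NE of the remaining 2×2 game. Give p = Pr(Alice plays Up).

Alice's strategy Middle is strictly dominated by Up: -7 > -10 and 6 > 3. Eliminate Middle.
For Bob to be willing to mix, Bob must be indifferent between Left and Right, which pins down Alice's mix.
  Bob's payoff from Left: p·0 + (1−p)·0 = 0
  Bob's payoff from Right: p·(-1) + (1−p)·6 = -7p + 6
  0 = -7p + 6  ⇒  7p = 6  ⇒  p = 6/7.

p = 6/7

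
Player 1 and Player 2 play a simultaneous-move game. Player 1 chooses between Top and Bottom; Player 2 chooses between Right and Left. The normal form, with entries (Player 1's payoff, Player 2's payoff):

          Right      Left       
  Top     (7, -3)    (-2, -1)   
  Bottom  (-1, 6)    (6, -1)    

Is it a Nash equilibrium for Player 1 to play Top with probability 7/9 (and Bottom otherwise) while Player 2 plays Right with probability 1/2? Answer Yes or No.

Yes

Check Player 2's indifference given Player 1's mix p = 7/9:
  payoff from Right = -1; payoff from Left = -1 — equal.
Check Player 1's indifference given Player 2's mix q = 1/2:
  payoff from Top = 5/2; payoff from Bottom = 5/2 — equal.
Both players are indifferent, so neither can profitably deviate.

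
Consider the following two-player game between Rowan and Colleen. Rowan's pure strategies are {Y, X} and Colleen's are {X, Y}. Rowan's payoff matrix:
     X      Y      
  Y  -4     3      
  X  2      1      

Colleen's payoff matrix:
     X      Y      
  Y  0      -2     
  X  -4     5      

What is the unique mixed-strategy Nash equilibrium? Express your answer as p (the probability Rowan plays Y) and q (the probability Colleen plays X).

For Colleen to be willing to mix, Colleen must be indifferent between X and Y, which pins down Rowan's mix.
  Colleen's payoff to X: p·0 + (1−p)·(-4) = 4p - 4
  Colleen's payoff to Y: p·(-2) + (1−p)·5 = -7p + 5
  4p - 4 = -7p + 5  ⇒  11p = 9  ⇒  p = 9/11.
For Rowan to be willing to mix, Rowan must be indifferent between Y and X, which pins down Colleen's mix.
  Rowan's expected payoff from Y: q·(-4) + (1−q)·3 = -7q + 3
  Rowan's expected payoff from X: q·2 + (1−q)·1 = q + 1
  -7q + 3 = q + 1  ⇒  -8q = -2  ⇒  q = 1/4.

p = 9/11, q = 1/4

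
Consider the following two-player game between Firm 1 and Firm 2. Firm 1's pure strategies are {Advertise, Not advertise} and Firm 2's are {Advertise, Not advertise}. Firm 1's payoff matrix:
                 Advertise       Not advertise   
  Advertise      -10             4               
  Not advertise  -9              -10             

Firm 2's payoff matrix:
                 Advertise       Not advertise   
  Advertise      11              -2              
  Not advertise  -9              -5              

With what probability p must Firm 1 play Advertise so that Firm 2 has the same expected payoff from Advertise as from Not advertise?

Firm 2's indifference between Advertise and Not advertise determines Firm 1's mixing probability p:
  Firm 2's expected payoff from Advertise: p·11 + (1−p)·(-9) = 20p - 9
  Firm 2's expected payoff from Not advertise: p·(-2) + (1−p)·(-5) = 3p - 5
  20p - 9 = 3p - 5  ⇒  17p = 4  ⇒  p = 4/17.

p = 4/17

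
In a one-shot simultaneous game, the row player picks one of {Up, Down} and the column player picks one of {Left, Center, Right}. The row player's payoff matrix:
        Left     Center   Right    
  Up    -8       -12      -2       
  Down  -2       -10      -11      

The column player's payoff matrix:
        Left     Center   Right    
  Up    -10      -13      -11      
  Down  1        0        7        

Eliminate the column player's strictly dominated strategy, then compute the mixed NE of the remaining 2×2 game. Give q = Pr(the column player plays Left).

The column player's strategy Center is strictly dominated by Left: -10 > -13 and 1 > 0. Eliminate Center.
The row player's indifference between Up and Down determines the column player's mixing probability q:
  the row player's expected payoff from Up: q·(-8) + (1−q)·(-2) = -6q - 2
  the row player's expected payoff from Down: q·(-2) + (1−q)·(-11) = 9q - 11
  -6q - 2 = 9q - 11  ⇒  -15q = -9  ⇒  q = 3/5.

q = 3/5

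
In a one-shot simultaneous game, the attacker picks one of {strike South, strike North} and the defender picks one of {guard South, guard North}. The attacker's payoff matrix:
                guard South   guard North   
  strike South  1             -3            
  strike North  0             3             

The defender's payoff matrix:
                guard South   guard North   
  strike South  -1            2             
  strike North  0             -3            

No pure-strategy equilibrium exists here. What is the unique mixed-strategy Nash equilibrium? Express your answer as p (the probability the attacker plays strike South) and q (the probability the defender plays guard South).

p = 1/2, q = 6/7

Set the defender's expected payoff from guard South equal to that from guard North:
  the defender's payoff from guard South: p·(-1) + (1−p)·0 = -p
  the defender's payoff from guard North: p·2 + (1−p)·(-3) = 5p - 3
  -p = 5p - 3  ⇒  -6p = -3  ⇒  p = 1/2.
Set the attacker's expected payoff from strike South equal to that from strike North:
  the attacker's expected payoff from strike South: q·1 + (1−q)·(-3) = 4q - 3
  the attacker's expected payoff from strike North: q·0 + (1−q)·3 = -3q + 3
  4q - 3 = -3q + 3  ⇒  7q = 6  ⇒  q = 6/7.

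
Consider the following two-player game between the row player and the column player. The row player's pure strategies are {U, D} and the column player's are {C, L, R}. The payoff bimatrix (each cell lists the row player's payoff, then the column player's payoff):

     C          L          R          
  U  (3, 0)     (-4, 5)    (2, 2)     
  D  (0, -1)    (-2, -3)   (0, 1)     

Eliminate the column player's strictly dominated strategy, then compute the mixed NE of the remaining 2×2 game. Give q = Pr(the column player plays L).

The column player's strategy C is strictly dominated by R: 2 > 0 and 1 > -1. Eliminate C.
The column player's mix must leave the row player indifferent between U and D.
  the row player's payoff to U: q·(-4) + (1−q)·2 = -6q + 2
  the row player's payoff to D: q·(-2) + (1−q)·0 = -2q
  -6q + 2 = -2q  ⇒  -4q = -2  ⇒  q = 1/2.

q = 1/2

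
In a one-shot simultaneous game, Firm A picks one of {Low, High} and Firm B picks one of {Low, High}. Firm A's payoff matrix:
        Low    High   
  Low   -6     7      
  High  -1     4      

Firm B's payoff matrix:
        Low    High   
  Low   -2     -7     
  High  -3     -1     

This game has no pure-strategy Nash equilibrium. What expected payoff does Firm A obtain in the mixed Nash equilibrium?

17/8

In a mixed equilibrium Firm A is indifferent between Low and High; this condition fixes q.
  Firm A's payoff to Low: q·(-6) + (1−q)·7 = -13q + 7
  Firm A's payoff to High: q·(-1) + (1−q)·4 = -5q + 4
  -13q + 7 = -5q + 4  ⇒  -8q = -3  ⇒  q = 3/8.
At equilibrium Firm A is indifferent across rows, so Firm A's payoff equals the payoff from Low: (3/8)·(-6) + (5/8)·7 = 17/8.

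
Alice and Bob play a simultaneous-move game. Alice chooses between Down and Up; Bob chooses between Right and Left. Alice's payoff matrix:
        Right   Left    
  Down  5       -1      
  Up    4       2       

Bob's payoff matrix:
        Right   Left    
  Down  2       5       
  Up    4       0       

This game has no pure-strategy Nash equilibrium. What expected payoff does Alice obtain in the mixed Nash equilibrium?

Bob's mix must leave Alice indifferent between Down and Up.
  Alice's payoff from Down: q·5 + (1−q)·(-1) = 6q - 1
  Alice's payoff from Up: q·4 + (1−q)·2 = 2q + 2
  6q - 1 = 2q + 2  ⇒  4q = 3  ⇒  q = 3/4.
At equilibrium Alice is indifferent across rows, so Alice's payoff equals the payoff from Down: (3/4)·5 + (1/4)·(-1) = 7/2.

7/2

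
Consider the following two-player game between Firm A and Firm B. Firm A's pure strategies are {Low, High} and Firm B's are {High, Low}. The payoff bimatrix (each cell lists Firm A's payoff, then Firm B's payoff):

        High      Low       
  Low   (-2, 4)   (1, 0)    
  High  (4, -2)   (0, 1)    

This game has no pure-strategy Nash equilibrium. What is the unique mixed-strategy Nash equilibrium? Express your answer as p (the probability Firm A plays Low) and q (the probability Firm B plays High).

p = 3/7, q = 1/7

Firm B's indifference between High and Low determines Firm A's mixing probability p:
  Firm B's expected payoff from High: p·4 + (1−p)·(-2) = 6p - 2
  Firm B's expected payoff from Low: p·0 + (1−p)·1 = -p + 1
  6p - 2 = -p + 1  ⇒  7p = 3  ⇒  p = 3/7.
Set Firm A's expected payoff from Low equal to that from High:
  Firm A's payoff to Low: q·(-2) + (1−q)·1 = -3q + 1
  Firm A's payoff to High: q·4 + (1−q)·0 = 4q
  -3q + 1 = 4q  ⇒  -7q = -1  ⇒  q = 1/7.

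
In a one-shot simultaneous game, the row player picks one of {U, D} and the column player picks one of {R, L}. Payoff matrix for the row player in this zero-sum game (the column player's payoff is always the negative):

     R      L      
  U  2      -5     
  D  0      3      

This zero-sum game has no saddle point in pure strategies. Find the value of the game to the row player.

Set the row player's expected payoff from U equal to that from D:
  the row player's expected payoff from U: q·2 + (1−q)·(-5) = 7q - 5
  the row player's expected payoff from D: q·0 + (1−q)·3 = -3q + 3
  7q - 5 = -3q + 3  ⇒  10q = 8  ⇒  q = 4/5.
The value is the row player's expected payoff against this mix (using U): (4/5)·2 + (1/5)·(-5) = 3/5.

v = 3/5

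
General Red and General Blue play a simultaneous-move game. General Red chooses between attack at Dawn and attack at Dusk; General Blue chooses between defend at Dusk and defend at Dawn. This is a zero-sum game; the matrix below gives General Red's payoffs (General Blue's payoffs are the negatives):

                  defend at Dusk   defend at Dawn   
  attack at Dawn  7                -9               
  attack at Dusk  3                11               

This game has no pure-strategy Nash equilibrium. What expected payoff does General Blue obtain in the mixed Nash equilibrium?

-13/3

For General Blue to be willing to mix, General Blue must be indifferent between defend at Dusk and defend at Dawn, which pins down General Red's mix.
  General Blue's payoff from defend at Dusk: p·(-7) + (1−p)·(-3) = -4p - 3
  General Blue's payoff from defend at Dawn: p·9 + (1−p)·(-11) = 20p - 11
  -4p - 3 = 20p - 11  ⇒  -24p = -8  ⇒  p = 1/3.
At equilibrium General Blue is indifferent across columns, so General Blue's payoff equals the payoff from defend at Dusk: (1/3)·(-7) + (2/3)·(-3) = -13/3.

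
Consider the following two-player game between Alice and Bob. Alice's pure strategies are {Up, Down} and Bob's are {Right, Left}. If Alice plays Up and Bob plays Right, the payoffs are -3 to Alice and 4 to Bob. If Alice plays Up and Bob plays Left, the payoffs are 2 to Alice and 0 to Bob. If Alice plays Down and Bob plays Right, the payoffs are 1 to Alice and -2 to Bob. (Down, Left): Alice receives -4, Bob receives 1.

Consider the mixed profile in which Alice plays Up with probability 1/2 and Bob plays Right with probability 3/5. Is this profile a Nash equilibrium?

Given Alice's mix p = 1/2, Bob's payoff from Right is 1 but from Left is 1/2. Bob strictly prefers Right, so Bob would not mix.
So the proposed profile is not a Nash equilibrium.

No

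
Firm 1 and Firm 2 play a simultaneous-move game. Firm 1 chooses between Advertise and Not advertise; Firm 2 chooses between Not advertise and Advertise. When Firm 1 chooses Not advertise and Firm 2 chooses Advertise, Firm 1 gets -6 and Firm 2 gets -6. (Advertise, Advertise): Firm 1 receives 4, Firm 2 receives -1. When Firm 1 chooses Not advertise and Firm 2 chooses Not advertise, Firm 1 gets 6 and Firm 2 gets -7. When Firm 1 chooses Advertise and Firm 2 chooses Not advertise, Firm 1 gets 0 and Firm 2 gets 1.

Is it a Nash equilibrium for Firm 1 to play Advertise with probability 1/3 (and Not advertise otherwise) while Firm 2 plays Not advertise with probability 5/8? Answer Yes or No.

Yes

Check Firm 2's indifference given Firm 1's mix p = 1/3:
  payoff from Not advertise = -13/3; payoff from Advertise = -13/3 — equal.
Check Firm 1's indifference given Firm 2's mix q = 5/8:
  payoff from Advertise = 3/2; payoff from Not advertise = 3/2 — equal.
Both players are indifferent, so neither can profitably deviate.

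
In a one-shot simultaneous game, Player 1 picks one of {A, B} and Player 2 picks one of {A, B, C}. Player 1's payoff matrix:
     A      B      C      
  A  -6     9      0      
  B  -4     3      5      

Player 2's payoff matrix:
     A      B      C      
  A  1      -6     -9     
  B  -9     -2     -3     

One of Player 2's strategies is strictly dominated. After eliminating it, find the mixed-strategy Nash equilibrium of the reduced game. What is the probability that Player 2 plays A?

q = 3/4

Player 2's strategy C is strictly dominated by B: -6 > -9 and -2 > -3. Eliminate C.
In a mixed equilibrium Player 1 is indifferent between A and B; this condition fixes q.
  Player 1's payoff to A: q·(-6) + (1−q)·9 = -15q + 9
  Player 1's payoff to B: q·(-4) + (1−q)·3 = -7q + 3
  -15q + 9 = -7q + 3  ⇒  -8q = -6  ⇒  q = 3/4.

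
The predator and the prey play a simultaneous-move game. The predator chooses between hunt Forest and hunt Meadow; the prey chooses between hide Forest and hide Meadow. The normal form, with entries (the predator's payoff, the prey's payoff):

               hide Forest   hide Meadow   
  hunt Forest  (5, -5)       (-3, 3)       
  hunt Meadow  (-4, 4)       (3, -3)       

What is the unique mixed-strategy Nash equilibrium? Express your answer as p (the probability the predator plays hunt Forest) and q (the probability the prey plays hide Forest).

p = 7/15, q = 2/5

The prey's indifference between hide Forest and hide Meadow determines the predator's mixing probability p:
  the prey's payoff from hide Forest: p·(-5) + (1−p)·4 = -9p + 4
  the prey's payoff from hide Meadow: p·3 + (1−p)·(-3) = 6p - 3
  -9p + 4 = 6p - 3  ⇒  -15p = -7  ⇒  p = 7/15.
For the predator to be willing to mix, the predator must be indifferent between hunt Forest and hunt Meadow, which pins down the prey's mix.
  the predator's payoff from hunt Forest: q·5 + (1−q)·(-3) = 8q - 3
  the predator's payoff from hunt Meadow: q·(-4) + (1−q)·3 = -7q + 3
  8q - 3 = -7q + 3  ⇒  15q = 6  ⇒  q = 2/5.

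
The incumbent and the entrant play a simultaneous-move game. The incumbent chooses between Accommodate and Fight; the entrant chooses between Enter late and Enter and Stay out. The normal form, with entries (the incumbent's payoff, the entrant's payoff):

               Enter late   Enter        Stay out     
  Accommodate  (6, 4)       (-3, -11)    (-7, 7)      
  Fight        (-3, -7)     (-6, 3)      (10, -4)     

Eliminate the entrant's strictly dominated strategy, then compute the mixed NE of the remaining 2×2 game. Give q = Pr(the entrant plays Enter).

q = 17/20

The entrant's strategy Enter late is strictly dominated by Stay out: 7 > 4 and -4 > -7. Eliminate Enter late.
The incumbent's indifference between Accommodate and Fight determines the entrant's mixing probability q:
  the incumbent's expected payoff from Accommodate: q·(-3) + (1−q)·(-7) = 4q - 7
  the incumbent's expected payoff from Fight: q·(-6) + (1−q)·10 = -16q + 10
  4q - 7 = -16q + 10  ⇒  20q = 17  ⇒  q = 17/20.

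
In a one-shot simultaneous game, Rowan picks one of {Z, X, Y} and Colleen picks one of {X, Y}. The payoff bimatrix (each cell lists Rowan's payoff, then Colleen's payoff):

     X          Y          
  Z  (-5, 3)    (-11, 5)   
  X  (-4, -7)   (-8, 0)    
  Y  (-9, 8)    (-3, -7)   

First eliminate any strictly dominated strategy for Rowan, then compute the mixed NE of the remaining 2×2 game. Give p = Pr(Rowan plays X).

p = 15/22

Rowan's strategy Z is strictly dominated by X: -4 > -5 and -8 > -11. Eliminate Z.
For Colleen to be willing to mix, Colleen must be indifferent between X and Y, which pins down Rowan's mix.
  Colleen's payoff from X: p·(-7) + (1−p)·8 = -15p + 8
  Colleen's payoff from Y: p·0 + (1−p)·(-7) = 7p - 7
  -15p + 8 = 7p - 7  ⇒  -22p = -15  ⇒  p = 15/22.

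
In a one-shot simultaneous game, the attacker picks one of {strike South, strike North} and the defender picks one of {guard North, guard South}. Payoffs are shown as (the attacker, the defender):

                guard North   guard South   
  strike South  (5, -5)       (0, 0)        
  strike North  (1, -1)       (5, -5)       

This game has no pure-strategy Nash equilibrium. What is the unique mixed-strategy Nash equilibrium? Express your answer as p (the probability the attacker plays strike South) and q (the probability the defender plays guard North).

p = 4/9, q = 5/9

Set the defender's expected payoff from guard North equal to that from guard South:
  the defender's expected payoff from guard North: p·(-5) + (1−p)·(-1) = -4p - 1
  the defender's expected payoff from guard South: p·0 + (1−p)·(-5) = 5p - 5
  -4p - 1 = 5p - 5  ⇒  -9p = -4  ⇒  p = 4/9.
Set the attacker's expected payoff from strike South equal to that from strike North:
  the attacker's payoff from strike South: q·5 + (1−q)·0 = 5q
  the attacker's payoff from strike North: q·1 + (1−q)·5 = -4q + 5
  5q = -4q + 5  ⇒  9q = 5  ⇒  q = 5/9.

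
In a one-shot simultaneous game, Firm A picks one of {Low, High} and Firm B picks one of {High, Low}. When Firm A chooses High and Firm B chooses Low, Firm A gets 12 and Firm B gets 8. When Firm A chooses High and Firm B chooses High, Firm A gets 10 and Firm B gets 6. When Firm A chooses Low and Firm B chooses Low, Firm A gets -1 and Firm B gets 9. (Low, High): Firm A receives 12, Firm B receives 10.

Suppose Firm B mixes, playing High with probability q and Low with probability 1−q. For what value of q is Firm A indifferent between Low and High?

q = 13/15

Firm B's mix must leave Firm A indifferent between Low and High.
  Firm A's expected payoff from Low: q·12 + (1−q)·(-1) = 13q - 1
  Firm A's expected payoff from High: q·10 + (1−q)·12 = -2q + 12
  13q - 1 = -2q + 12  ⇒  15q = 13  ⇒  q = 13/15.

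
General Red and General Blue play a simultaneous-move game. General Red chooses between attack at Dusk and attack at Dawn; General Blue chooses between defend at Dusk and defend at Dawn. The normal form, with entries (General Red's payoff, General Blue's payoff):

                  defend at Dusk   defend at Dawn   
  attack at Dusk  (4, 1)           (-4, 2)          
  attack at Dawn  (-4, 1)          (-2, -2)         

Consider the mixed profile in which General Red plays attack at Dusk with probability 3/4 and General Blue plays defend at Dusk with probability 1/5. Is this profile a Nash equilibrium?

Yes

Check General Blue's indifference given General Red's mix p = 3/4:
  payoff from defend at Dusk = 1; payoff from defend at Dawn = 1 — equal.
Check General Red's indifference given General Blue's mix q = 1/5:
  payoff from attack at Dusk = -12/5; payoff from attack at Dawn = -12/5 — equal.
Both players are indifferent, so neither can profitably deviate.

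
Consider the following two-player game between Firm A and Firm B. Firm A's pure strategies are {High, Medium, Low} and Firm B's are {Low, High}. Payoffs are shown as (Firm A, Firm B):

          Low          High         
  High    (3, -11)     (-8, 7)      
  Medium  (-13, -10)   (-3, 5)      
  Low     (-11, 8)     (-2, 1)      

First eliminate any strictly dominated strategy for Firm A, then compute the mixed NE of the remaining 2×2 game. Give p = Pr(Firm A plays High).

Firm A's strategy Medium is strictly dominated by Low: -11 > -13 and -2 > -3. Eliminate Medium.
In a mixed equilibrium Firm B is indifferent between Low and High; this condition fixes p.
  Firm B's payoff from Low: p·(-11) + (1−p)·8 = -19p + 8
  Firm B's payoff from High: p·7 + (1−p)·1 = 6p + 1
  -19p + 8 = 6p + 1  ⇒  -25p = -7  ⇒  p = 7/25.

p = 7/25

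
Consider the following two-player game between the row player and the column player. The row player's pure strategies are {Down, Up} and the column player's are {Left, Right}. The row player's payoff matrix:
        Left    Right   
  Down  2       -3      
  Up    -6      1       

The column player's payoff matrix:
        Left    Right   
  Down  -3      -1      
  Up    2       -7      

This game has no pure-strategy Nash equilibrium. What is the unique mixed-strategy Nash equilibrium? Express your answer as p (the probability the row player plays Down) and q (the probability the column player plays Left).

Set the column player's expected payoff from Left equal to that from Right:
  the column player's payoff to Left: p·(-3) + (1−p)·2 = -5p + 2
  the column player's payoff to Right: p·(-1) + (1−p)·(-7) = 6p - 7
  -5p + 2 = 6p - 7  ⇒  -11p = -9  ⇒  p = 9/11.
The row player's indifference between Down and Up determines the column player's mixing probability q:
  the row player's expected payoff from Down: q·2 + (1−q)·(-3) = 5q - 3
  the row player's expected payoff from Up: q·(-6) + (1−q)·1 = -7q + 1
  5q - 3 = -7q + 1  ⇒  12q = 4  ⇒  q = 1/3.

p = 9/11, q = 1/3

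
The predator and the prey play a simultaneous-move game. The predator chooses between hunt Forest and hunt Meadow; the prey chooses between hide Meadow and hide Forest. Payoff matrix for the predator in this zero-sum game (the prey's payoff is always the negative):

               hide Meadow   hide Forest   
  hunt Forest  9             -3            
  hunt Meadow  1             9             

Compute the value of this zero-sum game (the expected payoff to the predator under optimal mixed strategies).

v = 21/5

In a mixed equilibrium the predator is indifferent between hunt Forest and hunt Meadow; this condition fixes q.
  the predator's payoff from hunt Forest: q·9 + (1−q)·(-3) = 12q - 3
  the predator's payoff from hunt Meadow: q·1 + (1−q)·9 = -8q + 9
  12q - 3 = -8q + 9  ⇒  20q = 12  ⇒  q = 3/5.
The value is the predator's expected payoff against this mix (using hunt Forest): (3/5)·9 + (2/5)·(-3) = 21/5.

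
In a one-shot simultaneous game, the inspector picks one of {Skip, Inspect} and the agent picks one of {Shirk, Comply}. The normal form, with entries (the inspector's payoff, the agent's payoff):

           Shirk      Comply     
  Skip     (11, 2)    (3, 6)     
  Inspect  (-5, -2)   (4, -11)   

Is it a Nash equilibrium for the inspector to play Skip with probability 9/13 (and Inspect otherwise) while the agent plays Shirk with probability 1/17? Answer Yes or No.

Check the agent's indifference given the inspector's mix p = 9/13:
  payoff from Shirk = 10/13; payoff from Comply = 10/13 — equal.
Check the inspector's indifference given the agent's mix q = 1/17:
  payoff from Skip = 59/17; payoff from Inspect = 59/17 — equal.
Both players are indifferent, so neither can profitably deviate.

Yes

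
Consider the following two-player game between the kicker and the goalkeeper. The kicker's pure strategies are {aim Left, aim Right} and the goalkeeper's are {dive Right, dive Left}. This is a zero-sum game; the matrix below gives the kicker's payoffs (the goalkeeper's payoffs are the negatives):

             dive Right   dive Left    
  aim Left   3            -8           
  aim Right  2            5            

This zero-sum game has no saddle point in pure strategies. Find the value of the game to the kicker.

The kicker's indifference between aim Left and aim Right determines the goalkeeper's mixing probability q:
  the kicker's payoff to aim Left: q·3 + (1−q)·(-8) = 11q - 8
  the kicker's payoff to aim Right: q·2 + (1−q)·5 = -3q + 5
  11q - 8 = -3q + 5  ⇒  14q = 13  ⇒  q = 13/14.
The value is the kicker's expected payoff against this mix (using aim Left): (13/14)·3 + (1/14)·(-8) = 31/14.

v = 31/14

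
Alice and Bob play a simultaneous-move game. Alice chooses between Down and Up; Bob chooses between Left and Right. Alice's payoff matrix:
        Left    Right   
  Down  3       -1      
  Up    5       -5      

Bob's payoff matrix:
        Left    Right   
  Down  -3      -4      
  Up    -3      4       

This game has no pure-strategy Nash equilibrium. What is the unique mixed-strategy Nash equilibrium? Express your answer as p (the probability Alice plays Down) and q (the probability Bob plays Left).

p = 7/8, q = 2/3

Alice's mix must leave Bob indifferent between Left and Right.
  Bob's expected payoff from Left: p·(-3) + (1−p)·(-3) = -3
  Bob's expected payoff from Right: p·(-4) + (1−p)·4 = -8p + 4
  -3 = -8p + 4  ⇒  8p = 7  ⇒  p = 7/8.
In a mixed equilibrium Alice is indifferent between Down and Up; this condition fixes q.
  Alice's payoff from Down: q·3 + (1−q)·(-1) = 4q - 1
  Alice's payoff from Up: q·5 + (1−q)·(-5) = 10q - 5
  4q - 1 = 10q - 5  ⇒  -6q = -4  ⇒  q = 2/3.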